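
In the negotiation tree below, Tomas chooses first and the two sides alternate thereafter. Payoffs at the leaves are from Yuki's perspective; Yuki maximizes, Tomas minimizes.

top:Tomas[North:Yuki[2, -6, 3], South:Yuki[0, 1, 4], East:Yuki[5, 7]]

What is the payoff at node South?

4

South (Yuki): max(0, 1, 4) = 4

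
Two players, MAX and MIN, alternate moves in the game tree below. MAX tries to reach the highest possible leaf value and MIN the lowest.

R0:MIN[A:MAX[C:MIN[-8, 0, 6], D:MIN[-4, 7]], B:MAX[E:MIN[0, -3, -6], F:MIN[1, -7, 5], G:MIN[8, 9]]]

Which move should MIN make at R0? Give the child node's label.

C (MIN): min(-8, 0, 6) = -8
D (MIN): min(-4, 7) = -4
A (MAX): max(-8, -4) = -4
E (MIN): min(0, -3, -6) = -6
F (MIN): min(1, -7, 5) = -7
G (MIN): min(8, 9) = 8
B (MAX): max(-6, -7, 8) = 8
R0 (MIN): min(-4, 8) = -4
MIN at R0 wants the lowest of {A=-4, B=8}, so chooses A.

A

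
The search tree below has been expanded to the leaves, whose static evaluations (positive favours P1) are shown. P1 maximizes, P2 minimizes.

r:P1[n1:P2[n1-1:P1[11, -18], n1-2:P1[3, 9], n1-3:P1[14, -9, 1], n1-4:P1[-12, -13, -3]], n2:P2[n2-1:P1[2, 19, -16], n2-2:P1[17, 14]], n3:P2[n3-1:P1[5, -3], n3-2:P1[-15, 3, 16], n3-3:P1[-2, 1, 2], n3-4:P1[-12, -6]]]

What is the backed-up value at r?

n1-1 (P1): max(11, -18) = 11
n1-2 (P1): max(3, 9) = 9
n1-3 (P1): max(14, -9, 1) = 14
n1-4 (P1): max(-12, -13, -3) = -3
n1 (P2): min(11, 9, 14, -3) = -3
n2-1 (P1): max(2, 19, -16) = 19
n2-2 (P1): max(17, 14) = 17
n2 (P2): min(19, 17) = 17
n3-1 (P1): max(5, -3) = 5
n3-2 (P1): max(-15, 3, 16) = 16
n3-3 (P1): max(-2, 1, 2) = 2
n3-4 (P1): max(-12, -6) = -6
n3 (P2): min(5, 16, 2, -6) = -6
r (P1): max(-3, 17, -6) = 17

17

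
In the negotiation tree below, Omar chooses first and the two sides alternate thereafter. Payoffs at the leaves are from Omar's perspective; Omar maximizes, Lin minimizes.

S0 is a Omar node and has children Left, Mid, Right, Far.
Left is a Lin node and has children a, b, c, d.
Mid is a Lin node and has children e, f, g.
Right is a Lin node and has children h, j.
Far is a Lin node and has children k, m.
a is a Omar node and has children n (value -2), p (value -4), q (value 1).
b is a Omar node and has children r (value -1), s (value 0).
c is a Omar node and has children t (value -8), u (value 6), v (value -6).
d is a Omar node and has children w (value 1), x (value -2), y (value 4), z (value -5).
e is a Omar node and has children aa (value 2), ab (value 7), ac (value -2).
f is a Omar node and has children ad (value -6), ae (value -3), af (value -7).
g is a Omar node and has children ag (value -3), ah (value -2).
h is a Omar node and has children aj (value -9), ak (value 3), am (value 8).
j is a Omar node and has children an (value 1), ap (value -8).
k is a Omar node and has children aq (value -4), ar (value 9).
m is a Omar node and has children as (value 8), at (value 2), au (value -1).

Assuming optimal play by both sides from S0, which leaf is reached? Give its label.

as

a (Omar): max(-2, -4, 1) = 1
b (Omar): max(-1, 0) = 0
c (Omar): max(-8, 6, -6) = 6
d (Omar): max(1, -2, 4, -5) = 4
Left (Lin): min(1, 0, 6, 4) = 0
e (Omar): max(2, 7, -2) = 7
f (Omar): max(-6, -3, -7) = -3
g (Omar): max(-3, -2) = -2
Mid (Lin): min(7, -3, -2) = -3
h (Omar): max(-9, 3, 8) = 8
j (Omar): max(1, -8) = 1
Right (Lin): min(8, 1) = 1
k (Omar): max(-4, 9) = 9
m (Omar): max(8, 2, -1) = 8
Far (Lin): min(9, 8) = 8
S0 (Omar): max(0, -3, 1, 8) = 8
At S0, Omar picks Far (highest: 8).
At Far, Lin picks m (lowest: 8).
At m, Omar picks as (highest: 8).
Terminal value 8.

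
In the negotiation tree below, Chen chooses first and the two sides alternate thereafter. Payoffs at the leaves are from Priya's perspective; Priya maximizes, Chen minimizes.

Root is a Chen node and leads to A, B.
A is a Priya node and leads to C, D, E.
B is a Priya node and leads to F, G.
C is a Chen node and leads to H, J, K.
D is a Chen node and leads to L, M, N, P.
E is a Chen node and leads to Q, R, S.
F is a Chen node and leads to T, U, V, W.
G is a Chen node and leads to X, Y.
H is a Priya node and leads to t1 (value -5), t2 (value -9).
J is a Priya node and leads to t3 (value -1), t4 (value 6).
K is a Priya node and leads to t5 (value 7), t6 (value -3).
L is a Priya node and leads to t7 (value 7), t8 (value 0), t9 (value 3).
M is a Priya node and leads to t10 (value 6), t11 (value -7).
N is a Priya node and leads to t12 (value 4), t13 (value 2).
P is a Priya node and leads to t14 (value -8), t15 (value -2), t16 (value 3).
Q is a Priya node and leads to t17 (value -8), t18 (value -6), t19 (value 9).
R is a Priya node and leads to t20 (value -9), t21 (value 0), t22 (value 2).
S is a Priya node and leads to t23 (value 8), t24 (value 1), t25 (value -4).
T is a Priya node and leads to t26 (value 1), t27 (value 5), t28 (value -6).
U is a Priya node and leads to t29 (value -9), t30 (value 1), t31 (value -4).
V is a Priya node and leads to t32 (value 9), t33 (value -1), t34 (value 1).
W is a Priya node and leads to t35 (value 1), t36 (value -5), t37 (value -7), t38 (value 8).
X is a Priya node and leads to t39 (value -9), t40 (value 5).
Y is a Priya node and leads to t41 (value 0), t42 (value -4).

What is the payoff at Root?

H (Priya): max(-5, -9) = -5
J (Priya): max(-1, 6) = 6
K (Priya): max(7, -3) = 7
C (Chen): min(-5, 6, 7) = -5
L (Priya): max(7, 0, 3) = 7
M (Priya): max(6, -7) = 6
N (Priya): max(4, 2) = 4
P (Priya): max(-8, -2, 3) = 3
D (Chen): min(7, 6, 4, 3) = 3
Q (Priya): max(-8, -6, 9) = 9
R (Priya): max(-9, 0, 2) = 2
S (Priya): max(8, 1, -4) = 8
E (Chen): min(9, 2, 8) = 2
A (Priya): max(-5, 3, 2) = 3
T (Priya): max(1, 5, -6) = 5
U (Priya): max(-9, 1, -4) = 1
V (Priya): max(9, -1, 1) = 9
W (Priya): max(1, -5, -7, 8) = 8
F (Chen): min(5, 1, 9, 8) = 1
X (Priya): max(-9, 5) = 5
Y (Priya): max(0, -4) = 0
G (Chen): min(5, 0) = 0
B (Priya): max(1, 0) = 1
Root (Chen): min(3, 1) = 1

1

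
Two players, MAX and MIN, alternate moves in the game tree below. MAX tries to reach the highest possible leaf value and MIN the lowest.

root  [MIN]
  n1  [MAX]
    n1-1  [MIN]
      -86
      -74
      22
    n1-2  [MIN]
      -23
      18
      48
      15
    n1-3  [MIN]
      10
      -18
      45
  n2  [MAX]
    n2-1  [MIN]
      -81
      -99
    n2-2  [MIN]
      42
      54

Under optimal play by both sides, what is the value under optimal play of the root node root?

n1-1 (MIN): min(-86, -74, 22) = -86
n1-2 (MIN): min(-23, 18, 48, 15) = -23
n1-3 (MIN): min(10, -18, 45) = -18
n1 (MAX): max(-86, -23, -18) = -18
n2-1 (MIN): min(-81, -99) = -99
n2-2 (MIN): min(42, 54) = 42
n2 (MAX): max(-99, 42) = 42
root (MIN): min(-18, 42) = -18

-18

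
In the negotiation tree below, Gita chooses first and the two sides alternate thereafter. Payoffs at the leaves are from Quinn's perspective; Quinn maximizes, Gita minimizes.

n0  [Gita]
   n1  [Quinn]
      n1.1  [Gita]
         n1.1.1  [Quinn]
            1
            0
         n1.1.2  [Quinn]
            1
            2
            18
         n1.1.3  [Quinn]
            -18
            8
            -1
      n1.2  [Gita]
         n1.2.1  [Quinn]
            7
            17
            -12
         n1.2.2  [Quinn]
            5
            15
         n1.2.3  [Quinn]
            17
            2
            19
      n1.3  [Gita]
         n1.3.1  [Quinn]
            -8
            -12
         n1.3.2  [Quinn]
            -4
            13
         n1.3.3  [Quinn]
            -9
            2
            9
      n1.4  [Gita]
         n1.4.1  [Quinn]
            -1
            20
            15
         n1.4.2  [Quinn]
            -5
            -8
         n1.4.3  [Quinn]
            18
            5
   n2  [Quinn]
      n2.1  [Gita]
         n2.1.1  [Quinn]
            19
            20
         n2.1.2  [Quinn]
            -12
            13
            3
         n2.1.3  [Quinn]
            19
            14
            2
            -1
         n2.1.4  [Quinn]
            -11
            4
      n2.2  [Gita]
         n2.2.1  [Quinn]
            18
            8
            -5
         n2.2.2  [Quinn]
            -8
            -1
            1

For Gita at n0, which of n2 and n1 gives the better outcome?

n2

n2.1.1 (Quinn): max(19, 20) = 20
n2.1.2 (Quinn): max(-12, 13, 3) = 13
n2.1.3 (Quinn): max(19, 14, 2, -1) = 19
n2.1.4 (Quinn): max(-11, 4) = 4
n2.1 (Gita): min(20, 13, 19, 4) = 4
n2.2.1 (Quinn): max(18, 8, -5) = 18
n2.2.2 (Quinn): max(-8, -1, 1) = 1
n2.2 (Gita): min(18, 1) = 1
n2 (Quinn): max(4, 1) = 4
n1.1.1 (Quinn): max(1, 0) = 1
n1.1.2 (Quinn): max(1, 2, 18) = 18
n1.1.3 (Quinn): max(-18, 8, -1) = 8
n1.1 (Gita): min(1, 18, 8) = 1
n1.2.1 (Quinn): max(7, 17, -12) = 17
n1.2.2 (Quinn): max(5, 15) = 15
n1.2.3 (Quinn): max(17, 2, 19) = 19
n1.2 (Gita): min(17, 15, 19) = 15
n1.3.1 (Quinn): max(-8, -12) = -8
n1.3.2 (Quinn): max(-4, 13) = 13
n1.3.3 (Quinn): max(-9, 2, 9) = 9
n1.3 (Gita): min(-8, 13, 9) = -8
n1.4.1 (Quinn): max(-1, 20, 15) = 20
n1.4.2 (Quinn): max(-5, -8) = -5
n1.4.3 (Quinn): max(18, 5) = 18
n1.4 (Gita): min(20, -5, 18) = -5
n1 (Quinn): max(1, 15, -8, -5) = 15
Gita prefers the lower value; n2=4, n1=15. n2 is better since 4 < 15.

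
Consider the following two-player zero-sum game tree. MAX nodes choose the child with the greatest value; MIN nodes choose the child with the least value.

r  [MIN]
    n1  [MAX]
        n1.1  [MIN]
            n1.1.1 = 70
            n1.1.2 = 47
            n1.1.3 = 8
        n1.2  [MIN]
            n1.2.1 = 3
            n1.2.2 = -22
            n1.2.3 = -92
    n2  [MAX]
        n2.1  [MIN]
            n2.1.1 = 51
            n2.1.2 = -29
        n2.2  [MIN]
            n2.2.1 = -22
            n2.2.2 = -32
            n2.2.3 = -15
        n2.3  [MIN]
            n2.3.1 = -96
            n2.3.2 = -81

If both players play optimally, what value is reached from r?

-29

n1.1 (MIN): min(70, 47, 8) = 8
n1.2 (MIN): min(3, -22, -92) = -92
n1 (MAX): max(8, -92) = 8
n2.1 (MIN): min(51, -29) = -29
n2.2 (MIN): min(-22, -32, -15) = -32
n2.3 (MIN): min(-96, -81) = -96
n2 (MAX): max(-29, -32, -96) = -29
r (MIN): min(8, -29) = -29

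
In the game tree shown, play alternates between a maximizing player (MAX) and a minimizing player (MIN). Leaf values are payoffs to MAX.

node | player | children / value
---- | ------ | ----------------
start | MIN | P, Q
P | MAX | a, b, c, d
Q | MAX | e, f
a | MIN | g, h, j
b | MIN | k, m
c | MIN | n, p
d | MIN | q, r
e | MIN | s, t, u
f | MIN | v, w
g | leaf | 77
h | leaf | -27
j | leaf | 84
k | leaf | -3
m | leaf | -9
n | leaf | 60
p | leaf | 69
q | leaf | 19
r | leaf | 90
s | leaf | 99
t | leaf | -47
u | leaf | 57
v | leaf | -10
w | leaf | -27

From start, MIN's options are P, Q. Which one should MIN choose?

Q

a (MIN): min(77, -27, 84) = -27
b (MIN): min(-3, -9) = -9
c (MIN): min(60, 69) = 60
d (MIN): min(19, 90) = 19
P (MAX): max(-27, -9, 60, 19) = 60
e (MIN): min(99, -47, 57) = -47
f (MIN): min(-10, -27) = -27
Q (MAX): max(-47, -27) = -27
start (MIN): min(60, -27) = -27
MIN at start wants the lowest of {P=60, Q=-27}, so chooses Q.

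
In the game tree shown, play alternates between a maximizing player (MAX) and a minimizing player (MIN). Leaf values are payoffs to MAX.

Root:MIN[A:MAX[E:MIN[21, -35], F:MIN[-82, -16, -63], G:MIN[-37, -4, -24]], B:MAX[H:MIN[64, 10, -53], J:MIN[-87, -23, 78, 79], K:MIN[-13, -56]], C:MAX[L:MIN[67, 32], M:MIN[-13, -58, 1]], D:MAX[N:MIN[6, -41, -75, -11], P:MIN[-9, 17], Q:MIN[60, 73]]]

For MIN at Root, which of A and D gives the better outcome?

E (MIN): min(21, -35) = -35
F (MIN): min(-82, -16, -63) = -82
G (MIN): min(-37, -4, -24) = -37
A (MAX): max(-35, -82, -37) = -35
N (MIN): min(6, -41, -75, -11) = -75
P (MIN): min(-9, 17) = -9
Q (MIN): min(60, 73) = 60
D (MAX): max(-75, -9, 60) = 60
MIN prefers the lower value; A=-35, D=60. A is better since -35 < 60.

A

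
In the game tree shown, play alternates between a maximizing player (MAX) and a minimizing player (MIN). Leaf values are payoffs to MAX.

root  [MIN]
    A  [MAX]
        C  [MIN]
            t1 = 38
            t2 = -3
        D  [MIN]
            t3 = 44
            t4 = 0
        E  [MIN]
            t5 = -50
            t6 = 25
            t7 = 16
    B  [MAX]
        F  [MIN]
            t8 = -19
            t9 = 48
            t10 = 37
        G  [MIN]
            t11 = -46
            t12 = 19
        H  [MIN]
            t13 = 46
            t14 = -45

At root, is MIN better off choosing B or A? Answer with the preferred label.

B

F (MIN): min(-19, 48, 37) = -19
G (MIN): min(-46, 19) = -46
H (MIN): min(46, -45) = -45
B (MAX): max(-19, -46, -45) = -19
C (MIN): min(38, -3) = -3
D (MIN): min(44, 0) = 0
E (MIN): min(-50, 25, 16) = -50
A (MAX): max(-3, 0, -50) = 0
MIN prefers the lower value; B=-19, A=0. B is better since -19 < 0.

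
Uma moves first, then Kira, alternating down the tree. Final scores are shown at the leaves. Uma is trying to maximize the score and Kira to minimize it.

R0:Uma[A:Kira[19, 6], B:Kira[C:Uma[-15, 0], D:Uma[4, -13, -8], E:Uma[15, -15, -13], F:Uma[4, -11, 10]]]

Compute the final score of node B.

0

C (Uma): max(-15, 0) = 0
D (Uma): max(4, -13, -8) = 4
E (Uma): max(15, -15, -13) = 15
F (Uma): max(4, -11, 10) = 10
B (Kira): min(0, 4, 15, 10) = 0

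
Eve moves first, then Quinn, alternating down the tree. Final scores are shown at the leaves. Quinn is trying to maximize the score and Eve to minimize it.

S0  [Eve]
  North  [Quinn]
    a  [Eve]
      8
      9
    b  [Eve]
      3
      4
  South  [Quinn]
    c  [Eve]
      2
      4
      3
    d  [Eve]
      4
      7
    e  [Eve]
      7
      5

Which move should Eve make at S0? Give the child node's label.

a (Eve): min(8, 9) = 8
b (Eve): min(3, 4) = 3
North (Quinn): max(8, 3) = 8
c (Eve): min(2, 4, 3) = 2
d (Eve): min(4, 7) = 4
e (Eve): min(7, 5) = 5
South (Quinn): max(2, 4, 5) = 5
S0 (Eve): min(8, 5) = 5
Eve at S0 wants the lowest of {North=8, South=5}, so chooses South.

South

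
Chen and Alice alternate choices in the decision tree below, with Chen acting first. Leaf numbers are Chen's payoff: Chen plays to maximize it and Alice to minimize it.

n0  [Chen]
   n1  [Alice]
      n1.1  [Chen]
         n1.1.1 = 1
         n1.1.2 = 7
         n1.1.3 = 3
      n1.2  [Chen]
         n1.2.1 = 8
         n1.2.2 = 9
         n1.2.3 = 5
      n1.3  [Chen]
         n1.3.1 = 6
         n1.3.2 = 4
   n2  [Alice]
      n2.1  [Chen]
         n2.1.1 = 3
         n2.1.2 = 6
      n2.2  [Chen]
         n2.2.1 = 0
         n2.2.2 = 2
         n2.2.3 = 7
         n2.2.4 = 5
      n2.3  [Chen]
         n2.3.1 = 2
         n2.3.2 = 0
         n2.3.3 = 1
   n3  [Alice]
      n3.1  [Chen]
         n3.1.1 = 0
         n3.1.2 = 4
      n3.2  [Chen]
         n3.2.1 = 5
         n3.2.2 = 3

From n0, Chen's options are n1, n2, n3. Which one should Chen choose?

n1.1 (Chen): max(1, 7, 3) = 7
n1.2 (Chen): max(8, 9, 5) = 9
n1.3 (Chen): max(6, 4) = 6
n1 (Alice): min(7, 9, 6) = 6
n2.1 (Chen): max(3, 6) = 6
n2.2 (Chen): max(0, 2, 7, 5) = 7
n2.3 (Chen): max(2, 0, 1) = 2
n2 (Alice): min(6, 7, 2) = 2
n3.1 (Chen): max(0, 4) = 4
n3.2 (Chen): max(5, 3) = 5
n3 (Alice): min(4, 5) = 4
n0 (Chen): max(6, 2, 4) = 6
Chen at n0 wants the highest of {n1=6, n2=2, n3=4}, so chooses n1.

n1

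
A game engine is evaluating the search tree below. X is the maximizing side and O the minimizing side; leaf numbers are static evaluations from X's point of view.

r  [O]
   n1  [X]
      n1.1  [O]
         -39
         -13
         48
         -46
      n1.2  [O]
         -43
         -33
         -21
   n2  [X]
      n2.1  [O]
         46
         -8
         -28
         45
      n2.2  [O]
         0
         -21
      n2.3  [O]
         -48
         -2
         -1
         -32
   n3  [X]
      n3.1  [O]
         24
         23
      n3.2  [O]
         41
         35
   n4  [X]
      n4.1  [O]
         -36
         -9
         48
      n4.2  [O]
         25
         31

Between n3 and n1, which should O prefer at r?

n1

n3.1 (O): min(24, 23) = 23
n3.2 (O): min(41, 35) = 35
n3 (X): max(23, 35) = 35
n1.1 (O): min(-39, -13, 48, -46) = -46
n1.2 (O): min(-43, -33, -21) = -43
n1 (X): max(-46, -43) = -43
O prefers the lower value; n3=35, n1=-43. n1 is better since -43 < 35.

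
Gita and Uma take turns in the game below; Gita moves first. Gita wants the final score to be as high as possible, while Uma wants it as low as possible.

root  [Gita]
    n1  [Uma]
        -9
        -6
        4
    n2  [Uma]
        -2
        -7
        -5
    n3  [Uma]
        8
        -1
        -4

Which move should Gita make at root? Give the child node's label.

n3

n1 (Uma): min(-9, -6, 4) = -9
n2 (Uma): min(-2, -7, -5) = -7
n3 (Uma): min(8, -1, -4) = -4
root (Gita): max(-9, -7, -4) = -4
Gita at root wants the highest of {n1=-9, n2=-7, n3=-4}, so chooses n3.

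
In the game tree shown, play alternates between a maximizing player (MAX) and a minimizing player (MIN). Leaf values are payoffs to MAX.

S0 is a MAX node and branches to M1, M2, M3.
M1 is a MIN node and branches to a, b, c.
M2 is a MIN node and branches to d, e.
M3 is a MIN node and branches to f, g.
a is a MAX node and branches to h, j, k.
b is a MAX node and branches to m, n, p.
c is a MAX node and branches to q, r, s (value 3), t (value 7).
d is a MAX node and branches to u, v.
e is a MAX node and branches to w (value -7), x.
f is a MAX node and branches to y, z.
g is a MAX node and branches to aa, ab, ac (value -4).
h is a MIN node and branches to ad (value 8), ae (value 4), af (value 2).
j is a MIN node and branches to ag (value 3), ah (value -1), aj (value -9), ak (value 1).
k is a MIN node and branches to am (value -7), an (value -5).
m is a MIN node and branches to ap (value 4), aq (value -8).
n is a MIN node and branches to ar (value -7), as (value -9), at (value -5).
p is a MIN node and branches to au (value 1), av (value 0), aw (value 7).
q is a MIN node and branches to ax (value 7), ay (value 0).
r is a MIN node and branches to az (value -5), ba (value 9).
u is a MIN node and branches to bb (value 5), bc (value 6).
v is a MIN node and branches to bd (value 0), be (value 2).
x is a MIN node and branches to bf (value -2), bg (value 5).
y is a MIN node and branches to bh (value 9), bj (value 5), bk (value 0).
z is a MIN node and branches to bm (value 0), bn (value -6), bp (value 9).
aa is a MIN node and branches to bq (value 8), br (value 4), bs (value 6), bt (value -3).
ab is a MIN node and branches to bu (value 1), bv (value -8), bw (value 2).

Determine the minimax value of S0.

0

h (MIN): min(8, 4, 2) = 2
j (MIN): min(3, -1, -9, 1) = -9
k (MIN): min(-7, -5) = -7
a (MAX): max(2, -9, -7) = 2
m (MIN): min(4, -8) = -8
n (MIN): min(-7, -9, -5) = -9
p (MIN): min(1, 0, 7) = 0
b (MAX): max(-8, -9, 0) = 0
q (MIN): min(7, 0) = 0
r (MIN): min(-5, 9) = -5
c (MAX): max(0, -5, 3, 7) = 7
M1 (MIN): min(2, 0, 7) = 0
u (MIN): min(5, 6) = 5
v (MIN): min(0, 2) = 0
d (MAX): max(5, 0) = 5
x (MIN): min(-2, 5) = -2
e (MAX): max(-7, -2) = -2
M2 (MIN): min(5, -2) = -2
y (MIN): min(9, 5, 0) = 0
z (MIN): min(0, -6, 9) = -6
f (MAX): max(0, -6) = 0
aa (MIN): min(8, 4, 6, -3) = -3
ab (MIN): min(1, -8, 2) = -8
g (MAX): max(-3, -8, -4) = -3
M3 (MIN): min(0, -3) = -3
S0 (MAX): max(0, -2, -3) = 0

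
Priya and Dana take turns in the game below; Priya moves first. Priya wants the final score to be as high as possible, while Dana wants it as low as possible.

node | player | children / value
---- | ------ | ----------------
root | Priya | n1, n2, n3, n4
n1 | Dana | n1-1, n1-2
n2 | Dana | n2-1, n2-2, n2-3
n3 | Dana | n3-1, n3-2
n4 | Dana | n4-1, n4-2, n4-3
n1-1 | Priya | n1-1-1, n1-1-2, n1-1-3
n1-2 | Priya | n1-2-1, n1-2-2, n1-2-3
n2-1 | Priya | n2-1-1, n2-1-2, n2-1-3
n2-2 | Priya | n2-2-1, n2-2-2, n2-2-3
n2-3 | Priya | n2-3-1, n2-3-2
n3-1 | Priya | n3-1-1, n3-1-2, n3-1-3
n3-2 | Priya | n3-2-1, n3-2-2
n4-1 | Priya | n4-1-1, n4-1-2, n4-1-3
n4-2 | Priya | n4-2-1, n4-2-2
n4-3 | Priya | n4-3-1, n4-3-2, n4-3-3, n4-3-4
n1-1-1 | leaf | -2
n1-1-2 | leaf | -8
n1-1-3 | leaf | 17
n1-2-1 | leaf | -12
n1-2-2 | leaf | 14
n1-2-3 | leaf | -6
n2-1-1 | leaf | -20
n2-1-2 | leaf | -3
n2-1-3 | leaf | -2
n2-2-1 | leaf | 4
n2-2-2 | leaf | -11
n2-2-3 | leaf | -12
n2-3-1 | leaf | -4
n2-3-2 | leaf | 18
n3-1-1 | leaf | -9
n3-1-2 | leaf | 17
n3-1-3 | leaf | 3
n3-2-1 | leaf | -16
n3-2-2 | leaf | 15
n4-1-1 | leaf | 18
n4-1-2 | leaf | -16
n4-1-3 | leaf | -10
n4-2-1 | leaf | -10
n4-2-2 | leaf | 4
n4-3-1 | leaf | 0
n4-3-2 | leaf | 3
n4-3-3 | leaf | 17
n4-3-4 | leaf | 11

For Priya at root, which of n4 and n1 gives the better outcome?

n1

n4-1 (Priya): max(18, -16, -10) = 18
n4-2 (Priya): max(-10, 4) = 4
n4-3 (Priya): max(0, 3, 17, 11) = 17
n4 (Dana): min(18, 4, 17) = 4
n1-1 (Priya): max(-2, -8, 17) = 17
n1-2 (Priya): max(-12, 14, -6) = 14
n1 (Dana): min(17, 14) = 14
Priya prefers the higher value; n4=4, n1=14. n1 is better since 14 > 4.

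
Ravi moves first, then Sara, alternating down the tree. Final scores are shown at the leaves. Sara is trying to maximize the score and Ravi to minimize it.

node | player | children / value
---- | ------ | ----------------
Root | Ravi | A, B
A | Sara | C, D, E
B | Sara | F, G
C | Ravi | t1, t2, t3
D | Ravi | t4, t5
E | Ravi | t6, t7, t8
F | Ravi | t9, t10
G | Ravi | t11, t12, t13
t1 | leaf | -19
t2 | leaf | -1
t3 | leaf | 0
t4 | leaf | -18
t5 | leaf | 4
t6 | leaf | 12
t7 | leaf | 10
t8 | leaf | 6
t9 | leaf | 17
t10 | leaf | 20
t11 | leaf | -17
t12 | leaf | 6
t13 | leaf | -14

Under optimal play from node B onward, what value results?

17

F (Ravi): min(17, 20) = 17
G (Ravi): min(-17, 6, -14) = -17
B (Sara): max(17, -17) = 17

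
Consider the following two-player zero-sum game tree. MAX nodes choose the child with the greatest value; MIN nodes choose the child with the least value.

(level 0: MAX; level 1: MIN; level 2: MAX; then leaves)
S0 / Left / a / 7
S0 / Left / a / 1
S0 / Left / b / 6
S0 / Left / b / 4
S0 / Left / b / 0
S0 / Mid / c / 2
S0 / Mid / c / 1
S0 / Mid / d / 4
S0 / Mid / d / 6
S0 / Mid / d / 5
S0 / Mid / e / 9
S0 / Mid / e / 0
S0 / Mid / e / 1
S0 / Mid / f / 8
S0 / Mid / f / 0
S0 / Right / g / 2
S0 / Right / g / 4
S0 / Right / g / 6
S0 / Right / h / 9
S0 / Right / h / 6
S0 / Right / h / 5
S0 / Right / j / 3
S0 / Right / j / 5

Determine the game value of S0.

6

a (MAX): max(7, 1) = 7
b (MAX): max(6, 4, 0) = 6
Left (MIN): min(7, 6) = 6
c (MAX): max(2, 1) = 2
d (MAX): max(4, 6, 5) = 6
e (MAX): max(9, 0, 1) = 9
f (MAX): max(8, 0) = 8
Mid (MIN): min(2, 6, 9, 8) = 2
g (MAX): max(2, 4, 6) = 6
h (MAX): max(9, 6, 5) = 9
j (MAX): max(3, 5) = 5
Right (MIN): min(6, 9, 5) = 5
S0 (MAX): max(6, 2, 5) = 6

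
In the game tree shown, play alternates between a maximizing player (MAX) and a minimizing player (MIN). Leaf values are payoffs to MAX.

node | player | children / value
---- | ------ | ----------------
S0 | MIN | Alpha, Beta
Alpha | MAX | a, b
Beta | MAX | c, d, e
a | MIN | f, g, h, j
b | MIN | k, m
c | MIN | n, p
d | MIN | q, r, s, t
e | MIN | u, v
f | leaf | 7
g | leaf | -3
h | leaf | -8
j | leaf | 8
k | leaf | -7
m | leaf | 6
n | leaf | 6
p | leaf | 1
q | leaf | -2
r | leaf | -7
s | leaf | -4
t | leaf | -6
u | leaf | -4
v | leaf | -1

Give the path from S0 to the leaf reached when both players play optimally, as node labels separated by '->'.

a (MIN): min(7, -3, -8, 8) = -8
b (MIN): min(-7, 6) = -7
Alpha (MAX): max(-8, -7) = -7
c (MIN): min(6, 1) = 1
d (MIN): min(-2, -7, -4, -6) = -7
e (MIN): min(-4, -1) = -4
Beta (MAX): max(1, -7, -4) = 1
S0 (MIN): min(-7, 1) = -7
At S0, MIN picks Alpha (lowest: -7).
At Alpha, MAX picks b (highest: -7).
At b, MIN picks k (lowest: -7).
Terminal value -7.

S0 -> Alpha -> b -> k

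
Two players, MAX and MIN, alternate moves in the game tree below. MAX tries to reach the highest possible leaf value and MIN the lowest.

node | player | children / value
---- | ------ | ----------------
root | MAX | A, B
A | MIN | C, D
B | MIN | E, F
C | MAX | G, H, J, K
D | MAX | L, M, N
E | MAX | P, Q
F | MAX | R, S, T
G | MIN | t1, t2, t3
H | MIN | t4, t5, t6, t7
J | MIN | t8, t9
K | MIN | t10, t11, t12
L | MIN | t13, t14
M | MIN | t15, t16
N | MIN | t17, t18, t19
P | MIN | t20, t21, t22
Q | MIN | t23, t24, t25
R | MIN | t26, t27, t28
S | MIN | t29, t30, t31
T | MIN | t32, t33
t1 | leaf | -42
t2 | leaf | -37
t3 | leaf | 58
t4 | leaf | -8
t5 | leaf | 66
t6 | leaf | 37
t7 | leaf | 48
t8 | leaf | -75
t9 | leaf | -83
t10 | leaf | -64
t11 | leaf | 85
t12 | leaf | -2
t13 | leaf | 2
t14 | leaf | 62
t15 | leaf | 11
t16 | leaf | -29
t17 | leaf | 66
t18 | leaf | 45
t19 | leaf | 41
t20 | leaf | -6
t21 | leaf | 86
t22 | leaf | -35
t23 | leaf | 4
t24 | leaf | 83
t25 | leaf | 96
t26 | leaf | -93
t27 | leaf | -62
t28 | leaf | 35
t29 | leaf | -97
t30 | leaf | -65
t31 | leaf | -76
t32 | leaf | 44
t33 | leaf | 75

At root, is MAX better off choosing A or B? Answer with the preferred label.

B

G (MIN): min(-42, -37, 58) = -42
H (MIN): min(-8, 66, 37, 48) = -8
J (MIN): min(-75, -83) = -83
K (MIN): min(-64, 85, -2) = -64
C (MAX): max(-42, -8, -83, -64) = -8
L (MIN): min(2, 62) = 2
M (MIN): min(11, -29) = -29
N (MIN): min(66, 45, 41) = 41
D (MAX): max(2, -29, 41) = 41
A (MIN): min(-8, 41) = -8
P (MIN): min(-6, 86, -35) = -35
Q (MIN): min(4, 83, 96) = 4
E (MAX): max(-35, 4) = 4
R (MIN): min(-93, -62, 35) = -93
S (MIN): min(-97, -65, -76) = -97
T (MIN): min(44, 75) = 44
F (MAX): max(-93, -97, 44) = 44
B (MIN): min(4, 44) = 4
MAX prefers the higher value; A=-8, B=4. B is better since 4 > -8.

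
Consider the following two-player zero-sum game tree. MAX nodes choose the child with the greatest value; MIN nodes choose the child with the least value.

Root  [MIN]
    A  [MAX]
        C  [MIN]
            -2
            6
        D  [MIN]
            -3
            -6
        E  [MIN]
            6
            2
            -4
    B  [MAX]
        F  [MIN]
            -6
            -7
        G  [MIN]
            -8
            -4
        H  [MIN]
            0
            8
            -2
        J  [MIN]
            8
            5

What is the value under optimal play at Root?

-2

C (MIN): min(-2, 6) = -2
D (MIN): min(-3, -6) = -6
E (MIN): min(6, 2, -4) = -4
A (MAX): max(-2, -6, -4) = -2
F (MIN): min(-6, -7) = -7
G (MIN): min(-8, -4) = -8
H (MIN): min(0, 8, -2) = -2
J (MIN): min(8, 5) = 5
B (MAX): max(-7, -8, -2, 5) = 5
Root (MIN): min(-2, 5) = -2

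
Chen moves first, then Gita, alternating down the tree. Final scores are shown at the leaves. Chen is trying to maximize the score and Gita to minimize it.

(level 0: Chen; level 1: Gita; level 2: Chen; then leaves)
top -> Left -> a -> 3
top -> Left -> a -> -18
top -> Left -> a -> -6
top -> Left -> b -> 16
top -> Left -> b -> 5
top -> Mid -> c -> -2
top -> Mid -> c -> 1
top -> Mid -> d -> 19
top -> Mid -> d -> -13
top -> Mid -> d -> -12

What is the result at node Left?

a (Chen): max(3, -18, -6) = 3
b (Chen): max(16, 5) = 16
Left (Gita): min(3, 16) = 3

3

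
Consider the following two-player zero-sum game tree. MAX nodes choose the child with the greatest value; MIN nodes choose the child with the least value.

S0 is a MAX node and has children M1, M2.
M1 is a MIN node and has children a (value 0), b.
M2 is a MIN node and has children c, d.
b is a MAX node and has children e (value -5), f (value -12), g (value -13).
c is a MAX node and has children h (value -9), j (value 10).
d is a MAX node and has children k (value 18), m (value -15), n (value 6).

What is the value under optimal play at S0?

b (MAX): max(-5, -12, -13) = -5
M1 (MIN): min(0, -5) = -5
c (MAX): max(-9, 10) = 10
d (MAX): max(18, -15, 6) = 18
M2 (MIN): min(10, 18) = 10
S0 (MAX): max(-5, 10) = 10

10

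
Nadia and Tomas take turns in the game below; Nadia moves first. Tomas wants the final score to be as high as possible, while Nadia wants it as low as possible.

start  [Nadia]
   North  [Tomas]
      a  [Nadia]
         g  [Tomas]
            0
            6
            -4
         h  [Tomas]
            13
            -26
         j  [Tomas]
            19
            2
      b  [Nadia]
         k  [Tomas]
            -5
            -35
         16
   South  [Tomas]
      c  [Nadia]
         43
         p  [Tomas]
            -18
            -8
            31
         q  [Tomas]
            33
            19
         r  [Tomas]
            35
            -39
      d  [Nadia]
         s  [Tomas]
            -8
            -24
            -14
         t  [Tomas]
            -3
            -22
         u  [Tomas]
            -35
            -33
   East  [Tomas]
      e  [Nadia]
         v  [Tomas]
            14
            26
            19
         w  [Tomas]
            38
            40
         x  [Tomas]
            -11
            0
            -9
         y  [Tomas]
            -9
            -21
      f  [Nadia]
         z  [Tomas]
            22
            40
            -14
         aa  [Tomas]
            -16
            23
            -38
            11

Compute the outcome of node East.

23

v (Tomas): max(14, 26, 19) = 26
w (Tomas): max(38, 40) = 40
x (Tomas): max(-11, 0, -9) = 0
y (Tomas): max(-9, -21) = -9
e (Nadia): min(26, 40, 0, -9) = -9
z (Tomas): max(22, 40, -14) = 40
aa (Tomas): max(-16, 23, -38, 11) = 23
f (Nadia): min(40, 23) = 23
East (Tomas): max(-9, 23) = 23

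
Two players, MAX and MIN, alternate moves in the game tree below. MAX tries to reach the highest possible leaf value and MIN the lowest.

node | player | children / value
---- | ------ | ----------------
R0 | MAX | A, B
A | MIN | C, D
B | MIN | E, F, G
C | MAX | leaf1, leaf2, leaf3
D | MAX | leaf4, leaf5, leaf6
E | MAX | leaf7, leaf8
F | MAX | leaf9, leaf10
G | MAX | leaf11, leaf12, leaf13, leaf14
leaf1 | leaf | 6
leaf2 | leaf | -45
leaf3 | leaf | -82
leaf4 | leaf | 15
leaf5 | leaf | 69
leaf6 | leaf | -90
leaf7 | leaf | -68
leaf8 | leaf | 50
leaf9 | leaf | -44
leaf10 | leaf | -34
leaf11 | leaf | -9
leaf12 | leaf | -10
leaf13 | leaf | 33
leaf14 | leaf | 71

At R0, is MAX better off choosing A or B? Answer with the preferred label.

A

C (MAX): max(6, -45, -82) = 6
D (MAX): max(15, 69, -90) = 69
A (MIN): min(6, 69) = 6
E (MAX): max(-68, 50) = 50
F (MAX): max(-44, -34) = -34
G (MAX): max(-9, -10, 33, 71) = 71
B (MIN): min(50, -34, 71) = -34
MAX prefers the higher value; A=6, B=-34. A is better since 6 > -34.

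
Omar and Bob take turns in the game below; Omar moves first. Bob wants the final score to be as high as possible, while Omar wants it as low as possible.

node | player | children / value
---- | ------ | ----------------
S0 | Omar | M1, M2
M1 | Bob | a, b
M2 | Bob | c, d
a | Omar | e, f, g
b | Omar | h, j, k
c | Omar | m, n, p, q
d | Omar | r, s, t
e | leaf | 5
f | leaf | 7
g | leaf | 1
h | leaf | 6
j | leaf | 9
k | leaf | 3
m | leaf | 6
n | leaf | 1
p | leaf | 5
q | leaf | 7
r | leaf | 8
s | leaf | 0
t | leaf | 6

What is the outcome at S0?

1

a (Omar): min(5, 7, 1) = 1
b (Omar): min(6, 9, 3) = 3
M1 (Bob): max(1, 3) = 3
c (Omar): min(6, 1, 5, 7) = 1
d (Omar): min(8, 0, 6) = 0
M2 (Bob): max(1, 0) = 1
S0 (Omar): min(3, 1) = 1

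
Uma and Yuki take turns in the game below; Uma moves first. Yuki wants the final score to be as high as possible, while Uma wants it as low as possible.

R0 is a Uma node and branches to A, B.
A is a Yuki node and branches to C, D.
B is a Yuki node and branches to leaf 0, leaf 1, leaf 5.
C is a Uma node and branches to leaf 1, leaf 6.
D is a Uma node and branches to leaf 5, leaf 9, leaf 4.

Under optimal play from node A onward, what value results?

4

C (Uma): min(1, 6) = 1
D (Uma): min(5, 9, 4) = 4
A (Yuki): max(1, 4) = 4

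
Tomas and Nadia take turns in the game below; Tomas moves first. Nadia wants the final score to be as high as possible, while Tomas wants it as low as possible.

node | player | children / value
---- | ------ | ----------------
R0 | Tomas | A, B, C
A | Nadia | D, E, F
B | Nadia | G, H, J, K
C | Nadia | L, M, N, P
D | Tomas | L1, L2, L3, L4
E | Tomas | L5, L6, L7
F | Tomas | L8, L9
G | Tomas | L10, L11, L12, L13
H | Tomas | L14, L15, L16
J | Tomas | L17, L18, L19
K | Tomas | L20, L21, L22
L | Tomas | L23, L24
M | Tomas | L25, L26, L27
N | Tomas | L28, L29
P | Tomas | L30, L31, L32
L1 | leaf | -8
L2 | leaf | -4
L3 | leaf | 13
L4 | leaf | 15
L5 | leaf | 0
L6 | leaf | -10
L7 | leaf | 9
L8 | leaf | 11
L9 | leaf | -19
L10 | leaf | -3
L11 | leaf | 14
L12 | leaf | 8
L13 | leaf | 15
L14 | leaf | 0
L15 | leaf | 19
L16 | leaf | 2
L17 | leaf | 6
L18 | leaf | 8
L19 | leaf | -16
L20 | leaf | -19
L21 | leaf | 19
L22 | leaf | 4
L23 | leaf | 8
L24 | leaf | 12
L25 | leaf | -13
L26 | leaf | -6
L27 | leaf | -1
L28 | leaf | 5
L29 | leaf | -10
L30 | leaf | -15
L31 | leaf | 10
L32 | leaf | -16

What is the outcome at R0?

D (Tomas): min(-8, -4, 13, 15) = -8
E (Tomas): min(0, -10, 9) = -10
F (Tomas): min(11, -19) = -19
A (Nadia): max(-8, -10, -19) = -8
G (Tomas): min(-3, 14, 8, 15) = -3
H (Tomas): min(0, 19, 2) = 0
J (Tomas): min(6, 8, -16) = -16
K (Tomas): min(-19, 19, 4) = -19
B (Nadia): max(-3, 0, -16, -19) = 0
L (Tomas): min(8, 12) = 8
M (Tomas): min(-13, -6, -1) = -13
N (Tomas): min(5, -10) = -10
P (Tomas): min(-15, 10, -16) = -16
C (Nadia): max(8, -13, -10, -16) = 8
R0 (Tomas): min(-8, 0, 8) = -8

-8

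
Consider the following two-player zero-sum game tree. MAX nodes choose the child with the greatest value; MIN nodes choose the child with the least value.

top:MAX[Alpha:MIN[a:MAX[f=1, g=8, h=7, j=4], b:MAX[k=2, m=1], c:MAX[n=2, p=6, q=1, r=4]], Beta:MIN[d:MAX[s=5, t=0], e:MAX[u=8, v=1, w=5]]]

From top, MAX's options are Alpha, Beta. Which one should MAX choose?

Beta

a (MAX): max(1, 8, 7, 4) = 8
b (MAX): max(2, 1) = 2
c (MAX): max(2, 6, 1, 4) = 6
Alpha (MIN): min(8, 2, 6) = 2
d (MAX): max(5, 0) = 5
e (MAX): max(8, 1, 5) = 8
Beta (MIN): min(5, 8) = 5
top (MAX): max(2, 5) = 5
MAX at top wants the highest of {Alpha=2, Beta=5}, so chooses Beta.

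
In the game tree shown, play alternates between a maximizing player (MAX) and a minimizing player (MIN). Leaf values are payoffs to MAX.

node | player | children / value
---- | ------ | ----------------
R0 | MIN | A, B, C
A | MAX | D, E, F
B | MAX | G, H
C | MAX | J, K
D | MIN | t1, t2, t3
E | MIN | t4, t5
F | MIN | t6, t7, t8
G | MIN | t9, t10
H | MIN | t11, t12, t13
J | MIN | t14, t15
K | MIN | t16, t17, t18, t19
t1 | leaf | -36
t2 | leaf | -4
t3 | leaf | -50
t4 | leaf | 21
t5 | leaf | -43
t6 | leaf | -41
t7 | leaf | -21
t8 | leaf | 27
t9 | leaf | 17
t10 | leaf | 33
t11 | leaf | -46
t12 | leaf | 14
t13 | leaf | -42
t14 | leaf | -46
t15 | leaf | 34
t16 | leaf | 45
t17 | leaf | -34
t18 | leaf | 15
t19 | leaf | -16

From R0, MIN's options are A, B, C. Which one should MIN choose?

D (MIN): min(-36, -4, -50) = -50
E (MIN): min(21, -43) = -43
F (MIN): min(-41, -21, 27) = -41
A (MAX): max(-50, -43, -41) = -41
G (MIN): min(17, 33) = 17
H (MIN): min(-46, 14, -42) = -46
B (MAX): max(17, -46) = 17
J (MIN): min(-46, 34) = -46
K (MIN): min(45, -34, 15, -16) = -34
C (MAX): max(-46, -34) = -34
R0 (MIN): min(-41, 17, -34) = -41
MIN at R0 wants the lowest of {A=-41, B=17, C=-34}, so chooses A.

A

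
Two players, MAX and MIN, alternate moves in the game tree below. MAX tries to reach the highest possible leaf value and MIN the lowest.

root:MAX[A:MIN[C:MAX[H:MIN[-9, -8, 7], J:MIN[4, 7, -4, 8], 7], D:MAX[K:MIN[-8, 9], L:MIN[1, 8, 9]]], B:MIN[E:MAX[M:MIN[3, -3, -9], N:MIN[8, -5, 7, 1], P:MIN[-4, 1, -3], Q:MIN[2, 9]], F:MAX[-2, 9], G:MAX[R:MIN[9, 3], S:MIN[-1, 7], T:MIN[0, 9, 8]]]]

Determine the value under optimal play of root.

H (MIN): min(-9, -8, 7) = -9
J (MIN): min(4, 7, -4, 8) = -4
C (MAX): max(-9, -4, 7) = 7
K (MIN): min(-8, 9) = -8
L (MIN): min(1, 8, 9) = 1
D (MAX): max(-8, 1) = 1
A (MIN): min(7, 1) = 1
M (MIN): min(3, -3, -9) = -9
N (MIN): min(8, -5, 7, 1) = -5
P (MIN): min(-4, 1, -3) = -4
Q (MIN): min(2, 9) = 2
E (MAX): max(-9, -5, -4, 2) = 2
F (MAX): max(-2, 9) = 9
R (MIN): min(9, 3) = 3
S (MIN): min(-1, 7) = -1
T (MIN): min(0, 9, 8) = 0
G (MAX): max(3, -1, 0) = 3
B (MIN): min(2, 9, 3) = 2
root (MAX): max(1, 2) = 2

2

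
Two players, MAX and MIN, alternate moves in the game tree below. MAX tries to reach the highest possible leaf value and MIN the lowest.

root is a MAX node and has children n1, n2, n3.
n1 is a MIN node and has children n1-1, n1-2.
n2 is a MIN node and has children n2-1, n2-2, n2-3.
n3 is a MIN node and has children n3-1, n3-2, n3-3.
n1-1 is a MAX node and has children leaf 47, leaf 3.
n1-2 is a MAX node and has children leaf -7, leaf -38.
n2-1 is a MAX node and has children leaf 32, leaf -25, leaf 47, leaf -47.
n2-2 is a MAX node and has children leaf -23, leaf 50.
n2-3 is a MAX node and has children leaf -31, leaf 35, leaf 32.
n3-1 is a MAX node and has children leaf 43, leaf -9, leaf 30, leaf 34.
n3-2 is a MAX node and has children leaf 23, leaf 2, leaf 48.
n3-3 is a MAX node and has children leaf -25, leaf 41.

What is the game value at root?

41

n1-1 (MAX): max(47, 3) = 47
n1-2 (MAX): max(-7, -38) = -7
n1 (MIN): min(47, -7) = -7
n2-1 (MAX): max(32, -25, 47, -47) = 47
n2-2 (MAX): max(-23, 50) = 50
n2-3 (MAX): max(-31, 35, 32) = 35
n2 (MIN): min(47, 50, 35) = 35
n3-1 (MAX): max(43, -9, 30, 34) = 43
n3-2 (MAX): max(23, 2, 48) = 48
n3-3 (MAX): max(-25, 41) = 41
n3 (MIN): min(43, 48, 41) = 41
root (MAX): max(-7, 35, 41) = 41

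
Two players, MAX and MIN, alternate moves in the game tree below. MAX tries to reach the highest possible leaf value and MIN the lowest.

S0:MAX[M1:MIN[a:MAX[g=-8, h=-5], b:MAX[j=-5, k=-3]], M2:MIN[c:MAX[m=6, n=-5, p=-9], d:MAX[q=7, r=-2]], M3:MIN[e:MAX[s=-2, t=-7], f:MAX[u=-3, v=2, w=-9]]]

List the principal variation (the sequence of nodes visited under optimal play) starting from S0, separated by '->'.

S0 -> M2 -> c -> m

a (MAX): max(-8, -5) = -5
b (MAX): max(-5, -3) = -3
M1 (MIN): min(-5, -3) = -5
c (MAX): max(6, -5, -9) = 6
d (MAX): max(7, -2) = 7
M2 (MIN): min(6, 7) = 6
e (MAX): max(-2, -7) = -2
f (MAX): max(-3, 2, -9) = 2
M3 (MIN): min(-2, 2) = -2
S0 (MAX): max(-5, 6, -2) = 6
At S0, MAX picks M2 (highest: 6).
At M2, MIN picks c (lowest: 6).
At c, MAX picks m (highest: 6).
Terminal value 6.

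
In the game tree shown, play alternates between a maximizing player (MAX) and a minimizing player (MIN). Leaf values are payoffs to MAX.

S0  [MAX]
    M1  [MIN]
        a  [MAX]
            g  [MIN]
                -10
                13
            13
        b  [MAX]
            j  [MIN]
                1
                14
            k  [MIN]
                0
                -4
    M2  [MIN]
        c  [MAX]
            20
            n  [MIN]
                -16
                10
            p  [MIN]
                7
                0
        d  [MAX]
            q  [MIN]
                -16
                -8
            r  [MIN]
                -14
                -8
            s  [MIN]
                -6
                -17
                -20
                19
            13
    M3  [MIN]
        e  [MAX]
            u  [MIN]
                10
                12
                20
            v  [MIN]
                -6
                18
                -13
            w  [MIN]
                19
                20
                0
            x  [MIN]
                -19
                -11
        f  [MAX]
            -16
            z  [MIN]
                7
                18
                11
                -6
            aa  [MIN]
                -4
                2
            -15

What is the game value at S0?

13

g (MIN): min(-10, 13) = -10
a (MAX): max(-10, 13) = 13
j (MIN): min(1, 14) = 1
k (MIN): min(0, -4) = -4
b (MAX): max(1, -4) = 1
M1 (MIN): min(13, 1) = 1
n (MIN): min(-16, 10) = -16
p (MIN): min(7, 0) = 0
c (MAX): max(20, -16, 0) = 20
q (MIN): min(-16, -8) = -16
r (MIN): min(-14, -8) = -14
s (MIN): min(-6, -17, -20, 19) = -20
d (MAX): max(-16, -14, -20, 13) = 13
M2 (MIN): min(20, 13) = 13
u (MIN): min(10, 12, 20) = 10
v (MIN): min(-6, 18, -13) = -13
w (MIN): min(19, 20, 0) = 0
x (MIN): min(-19, -11) = -19
e (MAX): max(10, -13, 0, -19) = 10
z (MIN): min(7, 18, 11, -6) = -6
aa (MIN): min(-4, 2) = -4
f (MAX): max(-16, -6, -4, -15) = -4
M3 (MIN): min(10, -4) = -4
S0 (MAX): max(1, 13, -4) = 13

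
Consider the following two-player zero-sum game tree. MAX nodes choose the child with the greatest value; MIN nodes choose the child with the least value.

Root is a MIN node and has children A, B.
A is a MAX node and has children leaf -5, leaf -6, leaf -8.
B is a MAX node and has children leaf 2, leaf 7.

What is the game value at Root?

A (MAX): max(-5, -6, -8) = -5
B (MAX): max(2, 7) = 7
Root (MIN): min(-5, 7) = -5

-5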